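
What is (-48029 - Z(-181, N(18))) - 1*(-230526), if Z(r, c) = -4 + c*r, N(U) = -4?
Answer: 181777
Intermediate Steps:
(-48029 - Z(-181, N(18))) - 1*(-230526) = (-48029 - (-4 - 4*(-181))) - 1*(-230526) = (-48029 - (-4 + 724)) + 230526 = (-48029 - 1*720) + 230526 = (-48029 - 720) + 230526 = -48749 + 230526 = 181777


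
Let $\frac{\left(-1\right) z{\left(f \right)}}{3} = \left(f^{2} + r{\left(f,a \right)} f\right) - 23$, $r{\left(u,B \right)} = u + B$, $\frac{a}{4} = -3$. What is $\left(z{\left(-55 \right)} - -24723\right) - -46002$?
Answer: $50664$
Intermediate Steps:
$a = -12$ ($a = 4 \left(-3\right) = -12$)
$r{\left(u,B \right)} = B + u$
$z{\left(f \right)} = 69 - 3 f^{2} - 3 f \left(-12 + f\right)$ ($z{\left(f \right)} = - 3 \left(\left(f^{2} + \left(-12 + f\right) f\right) - 23\right) = - 3 \left(\left(f^{2} + f \left(-12 + f\right)\right) - 23\right) = - 3 \left(-23 + f^{2} + f \left(-12 + f\right)\right) = 69 - 3 f^{2} - 3 f \left(-12 + f\right)$)
$\left(z{\left(-55 \right)} - -24723\right) - -46002 = \left(\left(69 - 6 \left(-55\right)^{2} + 36 \left(-55\right)\right) - -24723\right) - -46002 = \left(\left(69 - 18150 - 1980\right) + 24723\right) + 46002 = \left(-20061 + 24723\right) + 46002 = 4662 + 46002 = 50664$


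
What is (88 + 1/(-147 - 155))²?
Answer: 706230625/91204 ≈ 7743.4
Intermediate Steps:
(88 + 1/(-147 - 155))² = (88 + 1/(-302))² = (88 - 1/302)² = (26575/302)² = 706230625/91204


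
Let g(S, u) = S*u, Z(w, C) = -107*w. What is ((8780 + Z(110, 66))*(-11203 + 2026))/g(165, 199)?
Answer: 1829282/2189 ≈ 835.67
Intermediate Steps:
((8780 + Z(110, 66))*(-11203 + 2026))/g(165, 199) = ((8780 - 107*110)*(-11203 + 2026))/((165*199)) = ((8780 - 11770)*(-9177))/32835 = -2990*(-9177)*(1/32835) = 27439230*(1/32835) = 1829282/2189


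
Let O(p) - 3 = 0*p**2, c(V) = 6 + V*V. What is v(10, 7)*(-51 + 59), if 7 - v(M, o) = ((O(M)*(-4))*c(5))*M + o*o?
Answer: 29424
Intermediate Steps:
c(V) = 6 + V**2
O(p) = 3 (O(p) = 3 + 0*p**2 = 3 + 0 = 3)
v(M, o) = 7 - o**2 + 372*M (v(M, o) = 7 - (((3*(-4))*(6 + 5**2))*M + o*o) = 7 - ((-12*(6 + 25))*M + o**2) = 7 - ((-12*31)*M + o**2) = 7 - (-372*M + o**2) = 7 - (o**2 - 372*M) = 7 + (-o**2 + 372*M) = 7 - o**2 + 372*M)
v(10, 7)*(-51 + 59) = (7 - 1*7**2 + 372*10)*(-51 + 59) = (7 - 1*49 + 3720)*8 = (7 - 49 + 3720)*8 = 3678*8 = 29424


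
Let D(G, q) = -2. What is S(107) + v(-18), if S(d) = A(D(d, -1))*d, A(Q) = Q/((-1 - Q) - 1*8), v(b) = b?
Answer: 88/7 ≈ 12.571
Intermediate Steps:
A(Q) = Q/(-9 - Q) (A(Q) = Q/((-1 - Q) - 8) = Q/(-9 - Q))
S(d) = 2*d/7 (S(d) = (-1*(-2)/(9 - 2))*d = (-1*(-2)/7)*d = (-1*(-2)*1/7)*d = 2*d/7)
S(107) + v(-18) = (2/7)*107 - 18 = 214/7 - 18 = 88/7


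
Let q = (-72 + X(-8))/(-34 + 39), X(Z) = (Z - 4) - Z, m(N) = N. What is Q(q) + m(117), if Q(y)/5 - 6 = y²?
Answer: 6511/5 ≈ 1302.2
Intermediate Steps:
X(Z) = -4 (X(Z) = (-4 + Z) - Z = -4)
q = -76/5 (q = (-72 - 4)/(-34 + 39) = -76/5 ≈ -15.200)
Q(y) = 30 + 5*y²
Q(q) + m(117) = (30 + 5*(-76/5)²) + 117 = (30 + 5*(5776/25)) + 117 = (30 + 5776/5) + 117 = 5926/5 + 117 = 6511/5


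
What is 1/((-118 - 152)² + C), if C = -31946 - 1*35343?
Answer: 1/5611 ≈ 0.00017822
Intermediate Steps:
C = -67289 (C = -31946 - 35343 = -67289)
1/((-118 - 152)² + C) = 1/((-118 - 152)² - 67289) = 1/((-270)² - 67289) = 1/(72900 - 67289) = 1/5611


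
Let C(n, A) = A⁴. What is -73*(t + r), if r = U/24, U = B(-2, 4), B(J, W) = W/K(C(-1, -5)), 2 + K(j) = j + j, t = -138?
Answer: 75434039/7488 ≈ 10074.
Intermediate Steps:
K(j) = -2 + 2*j (K(j) = -2 + (j + j) = -2 + 2*j)
B(J, W) = W/1248 (B(J, W) = W/(-2 + 2*(-5)⁴) = W/(-2 + 2*625) = W/(-2 + 1250) = W/1248)
U = 1/312 (U = (1/1248)*4 = 1/312 ≈ 0.0032051)
r = 1/7488 (r = (1/312)/24 = (1/312)*(1/24) = 1/7488 ≈ 0.00013355)
-73*(t + r) = -73*(-138 + 1/7488) = -73*(-1033343/7488) = 75434039/7488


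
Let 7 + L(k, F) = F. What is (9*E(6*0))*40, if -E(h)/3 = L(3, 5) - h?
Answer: 2160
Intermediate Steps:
L(k, F) = -7 + F
E(h) = 6 + 3*h (E(h) = -3*((-7 + 5) - h) = -3*(-2 - h) = 6 + 3*h)
(9*E(6*0))*40 = (9*(6 + 3*(6*0)))*40 = (9*(6 + 3*0))*40 = (9*(6 + 0))*40 = (9*6)*40 = 54*40 = 2160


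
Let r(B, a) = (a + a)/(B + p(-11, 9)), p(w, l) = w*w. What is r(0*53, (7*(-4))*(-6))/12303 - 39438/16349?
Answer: -19568132710/8112717129 ≈ -2.4120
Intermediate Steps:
p(w, l) = w²
r(B, a) = 2*a/(121 + B) (r(B, a) = (a + a)/(B + (-11)²) = (2*a)/(B + 121) = (2*a)/(121 + B) = 2*a/(121 + B))
r(0*53, (7*(-4))*(-6))/12303 - 39438/16349 = (2*((7*(-4))*(-6))/(121 + 0*53))/12303 - 39438/16349 = (2*(-28*(-6))/(121 + 0))*(1/12303) - 39438*1/16349 = (2*168/121)*(1/12303) - 39438/16349 = (2*168*(1/121))*(1/12303) - 39438/16349 = (336/121)*(1/12303) - 39438/16349 = 112/496221 - 39438/16349 = -19568132710/8112717129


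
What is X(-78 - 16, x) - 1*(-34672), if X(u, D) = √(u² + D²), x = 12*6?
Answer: 34672 + 2*√3505 ≈ 34790.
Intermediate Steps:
x = 72
X(u, D) = √(D² + u²)
X(-78 - 16, x) - 1*(-34672) = √(72² + (-78 - 16)²) - 1*(-34672) = √(5184 + (-94)²) + 34672 = √(5184 + 8836) + 34672 = √14020 + 34672 = 2*√3505 + 34672 = 34672 + 2*√3505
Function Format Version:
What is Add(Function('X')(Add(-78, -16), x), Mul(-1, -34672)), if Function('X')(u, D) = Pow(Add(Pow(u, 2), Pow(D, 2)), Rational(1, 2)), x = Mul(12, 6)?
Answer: Add(34672, Mul(2, Pow(3505, Rational(1, 2)))) ≈ 34790.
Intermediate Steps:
x = 72
Function('X')(u, D) = Pow(Add(Pow(D, 2), Pow(u, 2)), Rational(1, 2))
Add(Function('X')(Add(-78, -16), x), Mul(-1, -34672)) = Add(Pow(Add(Pow(72, 2), Pow(Add(-78, -16), 2)), Rational(1, 2)), Mul(-1, -34672)) = Add(Pow(Add(5184, Pow(-94, 2)), Rational(1, 2)), 34672) = Add(Pow(Add(5184, 8836), Rational(1, 2)), 34672) = Add(Pow(14020, Rational(1, 2)), 34672) = Add(Mul(2, Pow(3505, Rational(1, 2))), 34672) = Add(34672, Mul(2, Pow(3505, Rational(1, 2))))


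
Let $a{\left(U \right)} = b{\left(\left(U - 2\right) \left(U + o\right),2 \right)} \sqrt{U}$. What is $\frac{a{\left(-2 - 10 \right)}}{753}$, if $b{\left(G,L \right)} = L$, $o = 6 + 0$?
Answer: $\frac{4 i \sqrt{3}}{753} \approx 0.0092008 i$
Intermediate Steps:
$o = 6$
$a{\left(U \right)} = 2 \sqrt{U}$
$\frac{a{\left(-2 - 10 \right)}}{753} = \frac{2 \sqrt{-2 - 10}}{753} = 2 \sqrt{-2 - 10} \cdot \frac{1}{753} = 2 \sqrt{-12} \cdot \frac{1}{753} = 2 \cdot 2 i \sqrt{3} \cdot \frac{1}{753} = 4 i \sqrt{3} \cdot \frac{1}{753} = \frac{4 i \sqrt{3}}{753}$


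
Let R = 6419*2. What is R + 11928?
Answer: 24766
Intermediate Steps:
R = 12838
R + 11928 = 12838 + 11928 = 24766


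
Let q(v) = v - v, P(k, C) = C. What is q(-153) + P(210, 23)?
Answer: 23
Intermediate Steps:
q(v) = 0
q(-153) + P(210, 23) = 0 + 23 = 23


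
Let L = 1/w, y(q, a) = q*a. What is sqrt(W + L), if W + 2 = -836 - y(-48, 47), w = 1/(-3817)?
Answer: I*sqrt(2399) ≈ 48.98*I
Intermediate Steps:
w = -1/3817 ≈ -0.00026199
y(q, a) = a*q
W = 1418 (W = -2 + (-836 - 47*(-48)) = -2 + (-836 - 1*(-2256)) = -2 + (-836 + 2256) = -2 + 1420 = 1418)
L = -3817 (L = 1/(-1/3817) = -3817)
sqrt(W + L) = sqrt(1418 - 3817) = sqrt(-2399) = I*sqrt(2399)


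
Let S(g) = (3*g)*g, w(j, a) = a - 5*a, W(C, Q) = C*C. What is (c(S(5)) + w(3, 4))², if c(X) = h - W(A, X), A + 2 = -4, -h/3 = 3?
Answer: 3721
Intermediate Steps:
h = -9 (h = -3*3 = -9)
A = -6 (A = -2 - 4 = -6)
W(C, Q) = C²
w(j, a) = -4*a
S(g) = 3*g²
c(X) = -45 (c(X) = -9 - 1*(-6)² = -9 - 1*36 = -9 - 36 = -45)
(c(S(5)) + w(3, 4))² = (-45 - 4*4)² = (-45 - 16)² = (-61)² = 3721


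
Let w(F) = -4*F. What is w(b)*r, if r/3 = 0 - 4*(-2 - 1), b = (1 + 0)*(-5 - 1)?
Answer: 864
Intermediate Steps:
b = -6 (b = 1*(-6) = -6)
r = 36 (r = 3*(0 - 4*(-2 - 1)) = 3*(0 - 4*(-3)) = 3*(0 + 12) = 3*12 = 36)
w(b)*r = -4*(-6)*36 = 24*36 = 864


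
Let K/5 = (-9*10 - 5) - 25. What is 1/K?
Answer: -1/600 ≈ -0.0016667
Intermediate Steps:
K = -600 (K = 5*((-9*10 - 5) - 25) = 5*((-90 - 5) - 25) = 5*(-95 - 25) = 5*(-120) = -600)
1/K = 1/(-600) = -1/600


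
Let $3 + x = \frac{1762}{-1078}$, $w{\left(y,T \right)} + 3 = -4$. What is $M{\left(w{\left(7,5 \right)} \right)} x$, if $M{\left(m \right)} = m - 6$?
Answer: $\frac{32474}{539} \approx 60.249$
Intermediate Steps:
$w{\left(y,T \right)} = -7$ ($w{\left(y,T \right)} = -3 - 4 = -7$)
$M{\left(m \right)} = -6 + m$
$x = - \frac{2498}{539}$ ($x = -3 + \frac{1762}{-1078} = -3 + 1762 \left(- \frac{1}{1078}\right) = -3 - \frac{881}{539} = - \frac{2498}{539} \approx -4.6345$)
$M{\left(w{\left(7,5 \right)} \right)} x = \left(-6 - 7\right) \left(- \frac{2498}{539}\right) = \left(-13\right) \left(- \frac{2498}{539}\right) = \frac{32474}{539}$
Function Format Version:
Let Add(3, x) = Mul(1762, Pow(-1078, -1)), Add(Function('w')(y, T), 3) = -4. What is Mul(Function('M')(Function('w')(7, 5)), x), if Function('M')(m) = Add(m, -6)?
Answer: Rational(32474, 539) ≈ 60.249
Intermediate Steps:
Function('w')(y, T) = -7 (Function('w')(y, T) = Add(-3, -4) = -7)
Function('M')(m) = Add(-6, m)
x = Rational(-2498, 539) (x = Add(-3, Mul(1762, Pow(-1078, -1))) = Add(-3, Mul(1762, Rational(-1, 1078))) = Add(-3, Rational(-881, 539)) = Rational(-2498, 539) ≈ -4.6345)
Mul(Function('M')(Function('w')(7, 5)), x) = Mul(Add(-6, -7), Rational(-2498, 539)) = Mul(-13, Rational(-2498, 539)) = Rational(32474, 539)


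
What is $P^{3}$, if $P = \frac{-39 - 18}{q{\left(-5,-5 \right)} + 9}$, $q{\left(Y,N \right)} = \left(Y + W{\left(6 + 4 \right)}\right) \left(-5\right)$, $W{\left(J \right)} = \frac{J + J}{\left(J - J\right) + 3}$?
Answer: $- \frac{5000211}{8} \approx -6.2503 \cdot 10^{5}$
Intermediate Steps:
$W{\left(J \right)} = \frac{2 J}{3}$ ($W{\left(J \right)} = \frac{2 J}{0 + 3} = \frac{2 J}{3}$)
$q{\left(Y,N \right)} = - \frac{100}{3} - 5 Y$ ($q{\left(Y,N \right)} = \left(Y + \frac{2 \left(6 + 4\right)}{3}\right) \left(-5\right) = \left(Y + \frac{2}{3} \cdot 10\right) \left(-5\right) = \left(Y + \frac{20}{3}\right) \left(-5\right) = \left(\frac{20}{3} + Y\right) \left(-5\right) = - \frac{100}{3} - 5 Y$)
$P = - \frac{171}{2}$ ($P = \frac{-39 - 18}{\left(- \frac{100}{3} - -25\right) + 9} = - \frac{57}{\left(- \frac{100}{3} + 25\right) + 9} = - \frac{57}{- \frac{25}{3} + 9} = - \frac{57}{\frac{2}{3}} = \left(-57\right) \frac{3}{2} = - \frac{171}{2} \approx -85.5$)
$P^{3} = \left(- \frac{171}{2}\right)^{3} = - \frac{5000211}{8}$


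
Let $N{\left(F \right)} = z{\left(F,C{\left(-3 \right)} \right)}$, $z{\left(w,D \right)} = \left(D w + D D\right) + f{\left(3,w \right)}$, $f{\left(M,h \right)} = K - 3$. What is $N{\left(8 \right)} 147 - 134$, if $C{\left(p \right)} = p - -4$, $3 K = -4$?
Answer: $552$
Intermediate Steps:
$K = - \frac{4}{3}$ ($K = \frac{1}{3} \left(-4\right) = - \frac{4}{3} \approx -1.3333$)
$f{\left(M,h \right)} = - \frac{13}{3}$ ($f{\left(M,h \right)} = - \frac{4}{3} - 3 = - \frac{13}{3}$)
$C{\left(p \right)} = 4 + p$ ($C{\left(p \right)} = p + 4 = 4 + p$)
$z{\left(w,D \right)} = - \frac{13}{3} + D^{2} + D w$ ($z{\left(w,D \right)} = \left(D w + D D\right) - \frac{13}{3} = \left(D w + D^{2}\right) - \frac{13}{3} = \left(D^{2} + D w\right) - \frac{13}{3} = - \frac{13}{3} + D^{2} + D w$)
$N{\left(F \right)} = - \frac{10}{3} + F$ ($N{\left(F \right)} = - \frac{13}{3} + \left(4 - 3\right)^{2} + \left(4 - 3\right) F = - \frac{13}{3} + 1^{2} + 1 F = - \frac{13}{3} + 1 + F = - \frac{10}{3} + F$)
$N{\left(8 \right)} 147 - 134 = \left(- \frac{10}{3} + 8\right) 147 - 134 = \frac{14}{3} \cdot 147 - 134 = 686 - 134 = 552$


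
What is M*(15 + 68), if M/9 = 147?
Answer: 109809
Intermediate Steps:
M = 1323 (M = 9*147 = 1323)
M*(15 + 68) = 1323*(15 + 68) = 1323*83 = 109809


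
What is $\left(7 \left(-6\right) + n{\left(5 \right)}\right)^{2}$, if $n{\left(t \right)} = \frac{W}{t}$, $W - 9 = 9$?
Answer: $\frac{36864}{25} \approx 1474.6$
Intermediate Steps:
$W = 18$ ($W = 9 + 9 = 18$)
$n{\left(t \right)} = \frac{18}{t}$
$\left(7 \left(-6\right) + n{\left(5 \right)}\right)^{2} = \left(7 \left(-6\right) + \frac{18}{5}\right)^{2} = \left(-42 + 18 \cdot \frac{1}{5}\right)^{2} = \left(-42 + \frac{18}{5}\right)^{2} = \left(- \frac{192}{5}\right)^{2} = \frac{36864}{25}$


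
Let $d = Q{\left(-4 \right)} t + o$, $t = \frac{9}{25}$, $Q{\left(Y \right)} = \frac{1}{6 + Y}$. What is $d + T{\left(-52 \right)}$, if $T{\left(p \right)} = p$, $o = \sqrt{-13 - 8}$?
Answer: $- \frac{2591}{50} + i \sqrt{21} \approx -51.82 + 4.5826 i$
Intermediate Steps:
$o = i \sqrt{21}$ ($o = \sqrt{-21} = i \sqrt{21} \approx 4.5826 i$)
$t = \frac{9}{25}$ ($t = 9 \cdot \frac{1}{25} = \frac{9}{25} \approx 0.36$)
$d = \frac{9}{50} + i \sqrt{21}$ ($d = \frac{1}{6 - 4} \cdot \frac{9}{25} + i \sqrt{21} = \frac{1}{2} \cdot \frac{9}{25} + i \sqrt{21} = \frac{9}{50} + i \sqrt{21} \approx 0.18 + 4.5826 i$)
$d + T{\left(-52 \right)} = \left(\frac{9}{50} + i \sqrt{21}\right) - 52 = - \frac{2591}{50} + i \sqrt{21}$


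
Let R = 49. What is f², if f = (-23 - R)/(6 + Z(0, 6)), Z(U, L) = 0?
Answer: 144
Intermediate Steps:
f = -12 (f = (-23 - 1*49)/(6 + 0) = (-23 - 49)/6 = -72*⅙ = -12)
f² = (-12)² = 144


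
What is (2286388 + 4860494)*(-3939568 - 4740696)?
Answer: -62036822536848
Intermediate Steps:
(2286388 + 4860494)*(-3939568 - 4740696) = 7146882*(-8680264) = -62036822536848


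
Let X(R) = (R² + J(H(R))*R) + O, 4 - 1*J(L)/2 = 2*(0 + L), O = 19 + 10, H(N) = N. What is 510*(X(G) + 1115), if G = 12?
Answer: 412080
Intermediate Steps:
O = 29
J(L) = 8 - 4*L (J(L) = 8 - 4*(0 + L) = 8 - 4*L)
X(R) = 29 + R² + R*(8 - 4*R) (X(R) = (R² + (8 - 4*R)*R) + 29 = (R² + R*(8 - 4*R)) + 29 = 29 + R² + R*(8 - 4*R))
510*(X(G) + 1115) = 510*((29 - 3*12² + 8*12) + 1115) = 510*((29 - 3*144 + 96) + 1115) = 510*((29 - 432 + 96) + 1115) = 510*(-307 + 1115) = 510*808 = 412080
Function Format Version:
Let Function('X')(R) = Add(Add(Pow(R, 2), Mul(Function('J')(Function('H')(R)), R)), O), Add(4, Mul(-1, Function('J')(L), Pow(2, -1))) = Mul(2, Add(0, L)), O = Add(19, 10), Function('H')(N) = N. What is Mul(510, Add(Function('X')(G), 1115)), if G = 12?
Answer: 412080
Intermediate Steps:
O = 29
Function('J')(L) = Add(8, Mul(-4, L)) (Function('J')(L) = Add(8, Mul(-2, Mul(2, Add(0, L)))) = Add(8, Mul(-2, Mul(2, L))) = Add(8, Mul(-4, L)))
Function('X')(R) = Add(29, Pow(R, 2), Mul(R, Add(8, Mul(-4, R)))) (Function('X')(R) = Add(Add(Pow(R, 2), Mul(Add(8, Mul(-4, R)), R)), 29) = Add(Add(Pow(R, 2), Mul(R, Add(8, Mul(-4, R)))), 29) = Add(29, Pow(R, 2), Mul(R, Add(8, Mul(-4, R)))))
Mul(510, Add(Function('X')(G), 1115)) = Mul(510, Add(Add(29, Mul(-3, Pow(12, 2)), Mul(8, 12)), 1115)) = Mul(510, Add(Add(29, Mul(-3, 144), 96), 1115)) = Mul(510, Add(Add(29, -432, 96), 1115)) = Mul(510, Add(-307, 1115)) = Mul(510, 808) = 412080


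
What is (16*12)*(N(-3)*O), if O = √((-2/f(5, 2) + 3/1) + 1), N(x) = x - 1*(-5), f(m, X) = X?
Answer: 384*√3 ≈ 665.11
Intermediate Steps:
N(x) = 5 + x (N(x) = x + 5 = 5 + x)
O = √3 (O = √((-2/2 + 3/1) + 1) = √((-2*½ + 3*1) + 1) = √((-1 + 3) + 1) = √(2 + 1) = √3 ≈ 1.7320)
(16*12)*(N(-3)*O) = (16*12)*((5 - 3)*√3) = 192*(2*√3) = 384*√3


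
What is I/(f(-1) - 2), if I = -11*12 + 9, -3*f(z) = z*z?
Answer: 369/7 ≈ 52.714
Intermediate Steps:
f(z) = -z**2/3 (f(z) = -z*z/3 = -z**2/3)
I = -123 (I = -132 + 9 = -123)
I/(f(-1) - 2) = -123/(-1/3*(-1)**2 - 2) = -123/(-1/3*1 - 2) = -123/(-1/3 - 2) = -123/(-7/3) = -3/7*(-123) = 369/7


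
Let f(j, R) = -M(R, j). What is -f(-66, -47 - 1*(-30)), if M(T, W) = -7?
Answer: -7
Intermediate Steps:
f(j, R) = 7 (f(j, R) = -1*(-7) = 7)
-f(-66, -47 - 1*(-30)) = -1*7 = -7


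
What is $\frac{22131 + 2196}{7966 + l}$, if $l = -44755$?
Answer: $- \frac{8109}{12263} \approx -0.66126$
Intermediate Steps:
$\frac{22131 + 2196}{7966 + l} = \frac{22131 + 2196}{7966 - 44755} = \frac{24327}{-36789} = 24327 \left(- \frac{1}{36789}\right) = - \frac{8109}{12263}$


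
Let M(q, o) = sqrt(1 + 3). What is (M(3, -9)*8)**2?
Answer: 256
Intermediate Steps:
M(q, o) = 2 (M(q, o) = sqrt(4) = 2)
(M(3, -9)*8)**2 = (2*8)**2 = 16**2 = 256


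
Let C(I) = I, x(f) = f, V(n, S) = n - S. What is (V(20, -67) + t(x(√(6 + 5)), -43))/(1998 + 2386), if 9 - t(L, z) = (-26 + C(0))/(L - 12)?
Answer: 1557/72884 - 13*√11/291536 ≈ 0.021215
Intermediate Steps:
t(L, z) = 9 + 26/(-12 + L) (t(L, z) = 9 - (-26 + 0)/(L - 12) = 9 - (-26)/(-12 + L) = 9 + 26/(-12 + L))
(V(20, -67) + t(x(√(6 + 5)), -43))/(1998 + 2386) = ((20 - 1*(-67)) + (-82 + 9*√(6 + 5))/(-12 + √(6 + 5)))/(1998 + 2386) = ((20 + 67) + (-82 + 9*√11)/(-12 + √11))/4384 = (87 + (-82 + 9*√11)/(-12 + √11))*(1/4384) = 87/4384 + (-82 + 9*√11)/(4384*(-12 + √11))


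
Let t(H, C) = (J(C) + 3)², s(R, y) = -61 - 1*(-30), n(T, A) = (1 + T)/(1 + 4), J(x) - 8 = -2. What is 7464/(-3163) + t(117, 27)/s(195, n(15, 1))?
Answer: -487587/98053 ≈ -4.9727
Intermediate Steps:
J(x) = 6 (J(x) = 8 - 2 = 6)
n(T, A) = ⅕ + T/5 (n(T, A) = (1 + T)/5 = (1 + T)*(⅕) = ⅕ + T/5)
s(R, y) = -31 (s(R, y) = -61 + 30 = -31)
t(H, C) = 81 (t(H, C) = (6 + 3)² = 9² = 81)
7464/(-3163) + t(117, 27)/s(195, n(15, 1)) = 7464/(-3163) + 81/(-31) = 7464*(-1/3163) + 81*(-1/31) = -7464/3163 - 81/31 = -487587/98053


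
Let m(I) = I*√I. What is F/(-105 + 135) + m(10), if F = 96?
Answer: 16/5 + 10*√10 ≈ 34.823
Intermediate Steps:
m(I) = I^(3/2)
F/(-105 + 135) + m(10) = 96/(-105 + 135) + 10^(3/2) = 96/30 + 10*√10 = (1/30)*96 + 10*√10 = 16/5 + 10*√10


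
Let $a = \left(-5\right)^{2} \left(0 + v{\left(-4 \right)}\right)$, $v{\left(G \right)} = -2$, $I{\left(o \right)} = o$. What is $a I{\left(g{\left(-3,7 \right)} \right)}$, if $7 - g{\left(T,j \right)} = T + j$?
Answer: $-150$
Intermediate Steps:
$g{\left(T,j \right)} = 7 - T - j$ ($g{\left(T,j \right)} = 7 - \left(T + j\right) = 7 - T - j$)
$a = -50$ ($a = \left(-5\right)^{2} \left(0 - 2\right) = 25 \left(-2\right) = -50$)
$a I{\left(g{\left(-3,7 \right)} \right)} = - 50 \left(7 - -3 - 7\right) = - 50 \left(7 + 3 - 7\right) = \left(-50\right) 3 = -150$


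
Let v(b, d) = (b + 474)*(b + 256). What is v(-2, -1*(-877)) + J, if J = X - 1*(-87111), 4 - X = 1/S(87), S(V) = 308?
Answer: 63756923/308 ≈ 2.0700e+5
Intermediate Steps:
v(b, d) = (256 + b)*(474 + b) (v(b, d) = (474 + b)*(256 + b) = (256 + b)*(474 + b))
X = 1231/308 (X = 4 - 1/308 = 1231/308 ≈ 3.9968)
J = 26831419/308 (J = 1231/308 - 1*(-87111) = 1231/308 + 87111 = 26831419/308 ≈ 87115.)
v(-2, -1*(-877)) + J = (121344 + (-2)² + 730*(-2)) + 26831419/308 = (121344 + 4 - 1460) + 26831419/308 = 119888 + 26831419/308 = 63756923/308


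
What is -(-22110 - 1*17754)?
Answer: 39864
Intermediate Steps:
-(-22110 - 1*17754) = -(-22110 - 17754) = -1*(-39864) = 39864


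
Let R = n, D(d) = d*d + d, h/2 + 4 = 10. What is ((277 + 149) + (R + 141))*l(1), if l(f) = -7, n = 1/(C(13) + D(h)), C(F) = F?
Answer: -670768/169 ≈ -3969.0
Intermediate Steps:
h = 12 (h = -8 + 2*10 = -8 + 20 = 12)
D(d) = d + d² (D(d) = d² + d = d + d²)
n = 1/169 (n = 1/(13 + 12*(1 + 12)) = 1/(13 + 12*13) = 1/(13 + 156) = 1/169 ≈ 0.0059172)
R = 1/169 ≈ 0.0059172
((277 + 149) + (R + 141))*l(1) = ((277 + 149) + (1/169 + 141))*(-7) = (426 + 23830/169)*(-7) = (95824/169)*(-7) = -670768/169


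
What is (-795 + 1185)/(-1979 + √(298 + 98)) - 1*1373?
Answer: -1075500319/783209 - 468*√11/783209 ≈ -1373.2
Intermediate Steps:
(-795 + 1185)/(-1979 + √(298 + 98)) - 1*1373 = 390/(-1979 + √396) - 1373 = 390/(-1979 + 6*√11) - 1373 = -1373 + 390/(-1979 + 6*√11)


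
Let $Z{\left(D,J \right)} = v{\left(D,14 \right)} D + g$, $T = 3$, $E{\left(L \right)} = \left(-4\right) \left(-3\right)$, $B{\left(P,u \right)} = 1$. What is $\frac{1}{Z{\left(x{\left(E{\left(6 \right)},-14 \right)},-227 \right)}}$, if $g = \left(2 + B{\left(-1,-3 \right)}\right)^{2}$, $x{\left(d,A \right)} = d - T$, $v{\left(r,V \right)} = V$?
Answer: $\frac{1}{135} \approx 0.0074074$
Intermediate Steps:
$E{\left(L \right)} = 12$
$x{\left(d,A \right)} = -3 + d$ ($x{\left(d,A \right)} = d - 3 = -3 + d$)
$g = 9$ ($g = \left(2 + 1\right)^{2} = 3^{2} = 9$)
$Z{\left(D,J \right)} = 9 + 14 D$ ($Z{\left(D,J \right)} = 14 D + 9 = 9 + 14 D$)
$\frac{1}{Z{\left(x{\left(E{\left(6 \right)},-14 \right)},-227 \right)}} = \frac{1}{9 + 14 \left(-3 + 12\right)} = \frac{1}{9 + 14 \cdot 9} = \frac{1}{9 + 126} = \frac{1}{135}$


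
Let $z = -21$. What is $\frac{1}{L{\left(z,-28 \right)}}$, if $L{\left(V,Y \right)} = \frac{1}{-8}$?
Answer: $-8$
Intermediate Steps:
$L{\left(V,Y \right)} = - \frac{1}{8}$
$\frac{1}{L{\left(z,-28 \right)}} = \frac{1}{- \frac{1}{8}} = -8$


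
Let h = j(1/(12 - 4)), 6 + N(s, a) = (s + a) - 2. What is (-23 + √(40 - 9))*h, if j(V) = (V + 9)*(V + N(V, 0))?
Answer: 52049/32 - 2263*√31/32 ≈ 1232.8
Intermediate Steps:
N(s, a) = -8 + a + s (N(s, a) = -6 + ((s + a) - 2) = -6 + ((a + s) - 2) = -6 + (-2 + a + s) = -8 + a + s)
j(V) = (-8 + 2*V)*(9 + V) (j(V) = (V + 9)*(V + (-8 + 0 + V)) = (9 + V)*(V + (-8 + V)) = (9 + V)*(-8 + 2*V) = (-8 + 2*V)*(9 + V))
h = -2263/32 (h = -72 + 2*(1/(12 - 4))² + 10/(12 - 4) = -72 + 2*(1/8)² + 10/8 = -72 + 2*(⅛)² + 10*(⅛) = -72 + 2*(1/64) + 5/4 = -72 + 1/32 + 5/4 = -2263/32 ≈ -70.719)
(-23 + √(40 - 9))*h = (-23 + √(40 - 9))*(-2263/32) = (-23 + √31)*(-2263/32) = 52049/32 - 2263*√31/32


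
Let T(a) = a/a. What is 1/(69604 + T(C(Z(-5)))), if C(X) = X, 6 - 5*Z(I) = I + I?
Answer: 1/69605 ≈ 1.4367e-5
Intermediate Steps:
Z(I) = 6/5 - 2*I/5 (Z(I) = 6/5 - (I + I)/5 = 6/5 - 2*I/5)
T(a) = 1
1/(69604 + T(C(Z(-5)))) = 1/(69604 + 1) = 1/69605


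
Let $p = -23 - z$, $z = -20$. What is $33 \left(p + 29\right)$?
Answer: $858$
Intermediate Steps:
$p = -3$ ($p = -23 - -20 = -23 + 20 = -3$)
$33 \left(p + 29\right) = 33 \left(-3 + 29\right) = 33 \cdot 26 = 858$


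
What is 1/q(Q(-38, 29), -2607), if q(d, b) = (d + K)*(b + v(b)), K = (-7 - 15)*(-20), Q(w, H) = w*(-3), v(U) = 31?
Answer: -1/1427104 ≈ -7.0072e-7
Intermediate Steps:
Q(w, H) = -3*w
K = 440 (K = -22*(-20) = 440)
q(d, b) = (31 + b)*(440 + d) (q(d, b) = (d + 440)*(b + 31) = (440 + d)*(31 + b) = (31 + b)*(440 + d))
1/q(Q(-38, 29), -2607) = 1/(13640 + 31*(-3*(-38)) + 440*(-2607) - (-7821)*(-38)) = 1/(13640 + 31*114 - 1147080 - 2607*114) = 1/(13640 + 3534 - 1147080 - 297198) = 1/(-1427104) = -1/1427104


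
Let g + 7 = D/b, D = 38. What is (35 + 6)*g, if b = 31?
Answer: -7339/31 ≈ -236.74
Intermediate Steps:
g = -179/31 (g = -7 + 38/31 = -179/31 ≈ -5.7742)
(35 + 6)*g = (35 + 6)*(-179/31) = 41*(-179/31) = -7339/31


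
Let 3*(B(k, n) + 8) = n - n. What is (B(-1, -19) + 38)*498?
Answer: 14940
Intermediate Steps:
B(k, n) = -8 (B(k, n) = -8 + (n - n)/3 = -8 + (⅓)*0 = -8 + 0 = -8)
(B(-1, -19) + 38)*498 = (-8 + 38)*498 = 30*498 = 14940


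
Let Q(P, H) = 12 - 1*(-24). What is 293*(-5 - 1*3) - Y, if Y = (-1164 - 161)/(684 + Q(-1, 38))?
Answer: -337271/144 ≈ -2342.2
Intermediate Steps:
Q(P, H) = 36 (Q(P, H) = 12 + 24 = 36)
Y = -265/144 (Y = (-1164 - 161)/(684 + 36) = -1325/720 = -1325*1/720 = -265/144 ≈ -1.8403)
293*(-5 - 1*3) - Y = 293*(-5 - 1*3) - 1*(-265/144) = 293*(-5 - 3) + 265/144 = 293*(-8) + 265/144 = -2344 + 265/144 = -337271/144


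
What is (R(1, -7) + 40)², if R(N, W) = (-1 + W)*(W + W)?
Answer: 23104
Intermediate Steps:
R(N, W) = 2*W*(-1 + W) (R(N, W) = (-1 + W)*(2*W) = 2*W*(-1 + W))
(R(1, -7) + 40)² = (2*(-7)*(-1 - 7) + 40)² = (2*(-7)*(-8) + 40)² = (112 + 40)² = 152² = 23104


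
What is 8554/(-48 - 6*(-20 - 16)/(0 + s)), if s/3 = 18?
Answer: -4277/22 ≈ -194.41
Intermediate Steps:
s = 54 (s = 3*18 = 54)
8554/(-48 - 6*(-20 - 16)/(0 + s)) = 8554/(-48 - 6*(-20 - 16)/(0 + 54)) = 8554/(-48 - (-216)/54) = 8554/(-48 - 6*(-⅔)) = 8554/(-48 + 4) = 8554/(-44) = 8554*(-1/44) = -4277/22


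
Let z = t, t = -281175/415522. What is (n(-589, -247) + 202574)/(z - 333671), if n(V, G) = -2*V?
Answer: -84663438544/138647922437 ≈ -0.61064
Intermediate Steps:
t = -281175/415522 (t = -281175*1/415522 = -281175/415522 ≈ -0.67668)
z = -281175/415522 ≈ -0.67668
(n(-589, -247) + 202574)/(z - 333671) = (-2*(-589) + 202574)/(-281175/415522 - 333671) = (1178 + 202574)/(-138647922437/415522) = 203752*(-415522/138647922437) = -84663438544/138647922437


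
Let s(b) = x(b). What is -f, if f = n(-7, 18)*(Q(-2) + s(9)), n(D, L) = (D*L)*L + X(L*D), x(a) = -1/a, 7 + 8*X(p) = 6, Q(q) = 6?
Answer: 961685/72 ≈ 13357.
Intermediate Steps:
X(p) = -⅛ (X(p) = -7/8 + (⅛)*6 = -7/8 + ¾ = -⅛)
s(b) = -1/b
n(D, L) = -⅛ + D*L² (n(D, L) = (D*L)*L - ⅛ = D*L² - ⅛ = -⅛ + D*L²)
f = -961685/72 (f = (-⅛ - 7*18²)*(6 - 1/9) = (-⅛ - 7*324)*(6 - 1*⅑) = (-⅛ - 2268)*(6 - ⅑) = -18145/8*53/9 = -961685/72 ≈ -13357.)
-f = -1*(-961685/72) = 961685/72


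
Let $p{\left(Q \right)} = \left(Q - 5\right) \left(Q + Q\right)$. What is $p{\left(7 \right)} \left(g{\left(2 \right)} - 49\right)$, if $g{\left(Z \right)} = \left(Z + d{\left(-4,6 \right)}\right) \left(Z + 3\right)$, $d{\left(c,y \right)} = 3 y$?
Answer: $1428$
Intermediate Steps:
$g{\left(Z \right)} = \left(3 + Z\right) \left(18 + Z\right)$ ($g{\left(Z \right)} = \left(Z + 3 \cdot 6\right) \left(Z + 3\right) = \left(Z + 18\right) \left(3 + Z\right) = \left(18 + Z\right) \left(3 + Z\right) = \left(3 + Z\right) \left(18 + Z\right)$)
$p{\left(Q \right)} = 2 Q \left(-5 + Q\right)$ ($p{\left(Q \right)} = \left(-5 + Q\right) 2 Q = 2 Q \left(-5 + Q\right)$)
$p{\left(7 \right)} \left(g{\left(2 \right)} - 49\right) = 2 \cdot 7 \left(-5 + 7\right) \left(\left(54 + 2^{2} + 21 \cdot 2\right) - 49\right) = 2 \cdot 7 \cdot 2 \left(\left(54 + 4 + 42\right) - 49\right) = 28 \left(100 - 49\right) = 28 \cdot 51 = 1428$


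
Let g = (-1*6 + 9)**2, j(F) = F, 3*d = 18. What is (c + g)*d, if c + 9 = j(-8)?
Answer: -48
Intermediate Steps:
d = 6 (d = (1/3)*18 = 6)
c = -17 (c = -9 - 8 = -17)
g = 9 (g = (-6 + 9)**2 = 3**2 = 9)
(c + g)*d = (-17 + 9)*6 = -8*6 = -48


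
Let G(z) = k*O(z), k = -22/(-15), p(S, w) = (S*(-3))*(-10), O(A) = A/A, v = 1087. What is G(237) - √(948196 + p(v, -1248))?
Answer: 22/15 - √980806 ≈ -988.89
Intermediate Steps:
O(A) = 1
p(S, w) = 30*S (p(S, w) = -3*S*(-10) = 30*S)
k = 22/15 (k = -22*(-1/15) = 22/15 ≈ 1.4667)
G(z) = 22/15 (G(z) = (22/15)*1 = 22/15)
G(237) - √(948196 + p(v, -1248)) = 22/15 - √(948196 + 30*1087) = 22/15 - √(948196 + 32610) = 22/15 - √980806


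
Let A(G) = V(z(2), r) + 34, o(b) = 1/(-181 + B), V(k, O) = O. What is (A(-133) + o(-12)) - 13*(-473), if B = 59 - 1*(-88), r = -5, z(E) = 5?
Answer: 210051/34 ≈ 6178.0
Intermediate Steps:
B = 147 (B = 59 + 88 = 147)
o(b) = -1/34 (o(b) = 1/(-181 + 147) = 1/(-34) = -1/34)
A(G) = 29 (A(G) = -5 + 34 = 29)
(A(-133) + o(-12)) - 13*(-473) = (29 - 1/34) - 13*(-473) = 985/34 + 6149 = 210051/34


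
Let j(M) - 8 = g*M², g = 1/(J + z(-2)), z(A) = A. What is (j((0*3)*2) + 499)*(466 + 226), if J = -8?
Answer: 350844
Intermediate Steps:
g = -⅒ (g = 1/(-8 - 2) = 1/(-10) = -⅒ ≈ -0.10000)
j(M) = 8 - M²/10
(j((0*3)*2) + 499)*(466 + 226) = ((8 - ((0*3)*2)²/10) + 499)*(466 + 226) = ((8 - (0*2)²/10) + 499)*692 = ((8 - ⅒*0²) + 499)*692 = ((8 - ⅒*0) + 499)*692 = ((8 + 0) + 499)*692 = (8 + 499)*692 = 507*692 = 350844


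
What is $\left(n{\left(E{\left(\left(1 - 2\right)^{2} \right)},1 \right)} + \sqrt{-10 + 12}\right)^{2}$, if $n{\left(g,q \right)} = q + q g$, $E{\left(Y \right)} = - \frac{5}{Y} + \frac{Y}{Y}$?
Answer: $\left(-3 + \sqrt{2}\right)^{2} \approx 2.5147$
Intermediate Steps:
$E{\left(Y \right)} = 1 - \frac{5}{Y}$ ($E{\left(Y \right)} = - \frac{5}{Y} + 1 = 1 - \frac{5}{Y}$)
$n{\left(g,q \right)} = q + g q$
$\left(n{\left(E{\left(\left(1 - 2\right)^{2} \right)},1 \right)} + \sqrt{-10 + 12}\right)^{2} = \left(1 \left(1 + \frac{-5 + \left(1 - 2\right)^{2}}{\left(1 - 2\right)^{2}}\right) + \sqrt{-10 + 12}\right)^{2} = \left(1 \left(1 + \frac{-5 + \left(-1\right)^{2}}{\left(-1\right)^{2}}\right) + \sqrt{2}\right)^{2} = \left(1 \left(1 + \frac{-5 + 1}{1}\right) + \sqrt{2}\right)^{2} = \left(1 \left(1 + 1 \left(-4\right)\right) + \sqrt{2}\right)^{2} = \left(1 \left(1 - 4\right) + \sqrt{2}\right)^{2} = \left(1 \left(-3\right) + \sqrt{2}\right)^{2} = \left(-3 + \sqrt{2}\right)^{2}$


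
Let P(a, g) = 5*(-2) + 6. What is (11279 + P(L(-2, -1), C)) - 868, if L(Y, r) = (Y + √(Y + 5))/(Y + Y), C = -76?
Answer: 10407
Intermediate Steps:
L(Y, r) = (Y + √(5 + Y))/(2*Y) (L(Y, r) = (Y + √(5 + Y))/((2*Y)) = (Y + √(5 + Y))*(1/(2*Y)) = (Y + √(5 + Y))/(2*Y))
P(a, g) = -4 (P(a, g) = -10 + 6 = -4)
(11279 + P(L(-2, -1), C)) - 868 = (11279 - 4) - 868 = 11275 - 868 = 10407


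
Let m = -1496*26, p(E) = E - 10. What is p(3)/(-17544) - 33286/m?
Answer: 48817/57018 ≈ 0.85617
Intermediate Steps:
p(E) = -10 + E
m = -38896
p(3)/(-17544) - 33286/m = (-10 + 3)/(-17544) - 33286/(-38896) = -7*(-1/17544) - 33286*(-1/38896) = 7/17544 + 89/104 = 48817/57018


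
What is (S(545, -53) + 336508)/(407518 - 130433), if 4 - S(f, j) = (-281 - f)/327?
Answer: 22008050/18121359 ≈ 1.2145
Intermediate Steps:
S(f, j) = 1589/327 + f/327 (S(f, j) = 4 - (-281 - f)/327 = 4 - (-281/327 - f/327) = 4 + (281/327 + f/327) = 1589/327 + f/327)
(S(545, -53) + 336508)/(407518 - 130433) = ((1589/327 + (1/327)*545) + 336508)/(407518 - 130433) = ((1589/327 + 5/3) + 336508)/277085 = (2134/327 + 336508)*(1/277085) = (110040250/327)*(1/277085) = 22008050/18121359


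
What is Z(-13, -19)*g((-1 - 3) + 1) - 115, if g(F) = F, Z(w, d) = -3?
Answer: -106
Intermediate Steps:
Z(-13, -19)*g((-1 - 3) + 1) - 115 = -3*((-1 - 3) + 1) - 115 = -3*(-4 + 1) - 115 = -3*(-3) - 115 = 9 - 115 = -106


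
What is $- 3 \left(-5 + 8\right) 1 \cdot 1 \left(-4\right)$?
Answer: $36$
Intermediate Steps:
$- 3 \left(-5 + 8\right) 1 \cdot 1 \left(-4\right) = \left(-3\right) 3 \cdot 1 \left(-4\right) = \left(-9\right) \left(-4\right) = 36$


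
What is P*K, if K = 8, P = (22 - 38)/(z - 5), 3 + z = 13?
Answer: -128/5 ≈ -25.600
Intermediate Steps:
z = 10 (z = -3 + 13 = 10)
P = -16/5 (P = (22 - 38)/(10 - 5) = -16/5 ≈ -3.2000)
P*K = -16/5*8 = -128/5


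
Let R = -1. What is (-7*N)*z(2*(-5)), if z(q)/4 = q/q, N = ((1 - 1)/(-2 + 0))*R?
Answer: 0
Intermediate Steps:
N = 0 (N = ((1 - 1)/(-2 + 0))*(-1) = (0/(-2))*(-1) = (0*(-½))*(-1) = 0*(-1) = 0)
z(q) = 4 (z(q) = 4*(q/q) = 4*1 = 4)
(-7*N)*z(2*(-5)) = -7*0*4 = 0*4 = 0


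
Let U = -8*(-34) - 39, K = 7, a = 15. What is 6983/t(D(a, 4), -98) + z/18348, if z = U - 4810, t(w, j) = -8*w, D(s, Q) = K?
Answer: -32095099/256872 ≈ -124.95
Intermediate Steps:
D(s, Q) = 7
U = 233 (U = 272 - 39 = 233)
z = -4577 (z = 233 - 4810 = -4577)
6983/t(D(a, 4), -98) + z/18348 = 6983/((-8*7)) - 4577/18348 = 6983/(-56) - 4577*1/18348 = 6983*(-1/56) - 4577/18348 = -6983/56 - 4577/18348 = -32095099/256872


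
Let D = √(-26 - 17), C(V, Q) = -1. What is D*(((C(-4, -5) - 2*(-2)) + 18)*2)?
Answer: 42*I*√43 ≈ 275.41*I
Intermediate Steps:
D = I*√43 (D = √(-43) = I*√43 ≈ 6.5574*I)
D*(((C(-4, -5) - 2*(-2)) + 18)*2) = (I*√43)*(((-1 - 2*(-2)) + 18)*2) = (I*√43)*(((-1 + 4) + 18)*2) = (I*√43)*((3 + 18)*2) = (I*√43)*(21*2) = (I*√43)*42 = 42*I*√43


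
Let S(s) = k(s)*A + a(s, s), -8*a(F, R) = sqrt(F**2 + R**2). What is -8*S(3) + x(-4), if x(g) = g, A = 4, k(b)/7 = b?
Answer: -676 + 3*sqrt(2) ≈ -671.76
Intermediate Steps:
k(b) = 7*b
a(F, R) = -sqrt(F**2 + R**2)/8
S(s) = 28*s - sqrt(2)*sqrt(s**2)/8 (S(s) = (7*s)*4 - sqrt(s**2 + s**2)/8 = 28*s - sqrt(2)*sqrt(s**2)/8)
-8*S(3) + x(-4) = -8*(28*3 - sqrt(2)*sqrt(3**2)/8) - 4 = -8*(84 - sqrt(2)*sqrt(9)/8) - 4 = -8*(84 - 1/8*sqrt(2)*3) - 4 = -8*(84 - 3*sqrt(2)/8) - 4 = (-672 + 3*sqrt(2)) - 4 = -676 + 3*sqrt(2)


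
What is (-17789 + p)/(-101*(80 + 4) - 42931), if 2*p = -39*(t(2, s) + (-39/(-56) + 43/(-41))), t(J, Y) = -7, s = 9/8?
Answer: 81028729/236097680 ≈ 0.34320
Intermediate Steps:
s = 9/8 (s = 9*(⅛) = 9/8 ≈ 1.1250)
p = 658359/4592 (p = (-39*(-7 + (-39/(-56) + 43/(-41))))/2 = (-39*(-7 + (-39*(-1/56) + 43*(-1/41))))/2 = (-39*(-7 + (39/56 - 43/41)))/2 = (-39*(-7 - 809/2296))/2 = (-39*(-16881/2296))/2 = (½)*(658359/2296) = 658359/4592 ≈ 143.37)
(-17789 + p)/(-101*(80 + 4) - 42931) = (-17789 + 658359/4592)/(-101*(80 + 4) - 42931) = -81028729/(4592*(-101*84 - 42931)) = -81028729/(4592*(-8484 - 42931)) = -81028729/4592/(-51415) = -81028729/4592*(-1/51415) = 81028729/236097680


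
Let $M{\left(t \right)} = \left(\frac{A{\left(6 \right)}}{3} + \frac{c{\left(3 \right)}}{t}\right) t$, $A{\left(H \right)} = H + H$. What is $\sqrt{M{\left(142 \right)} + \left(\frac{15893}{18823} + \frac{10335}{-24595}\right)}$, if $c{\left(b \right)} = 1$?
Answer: $\frac{\sqrt{4881656289021668023}}{92590337} \approx 23.863$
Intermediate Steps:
$A{\left(H \right)} = 2 H$
$M{\left(t \right)} = t \left(4 + \frac{1}{t}\right)$ ($M{\left(t \right)} = \left(\frac{2 \cdot 6}{3} + 1 \frac{1}{t}\right) t = \left(12 \cdot \frac{1}{3} + \frac{1}{t}\right) t = \left(4 + \frac{1}{t}\right) t = t \left(4 + \frac{1}{t}\right)$)
$\sqrt{M{\left(142 \right)} + \left(\frac{15893}{18823} + \frac{10335}{-24595}\right)} = \sqrt{\left(1 + 4 \cdot 142\right) + \left(\frac{15893}{18823} + \frac{10335}{-24595}\right)} = \sqrt{\left(1 + 568\right) + \left(15893 \cdot \frac{1}{18823} + 10335 \left(- \frac{1}{24595}\right)\right)} = \sqrt{569 + \left(\frac{15893}{18823} - \frac{2067}{4919}\right)} = \sqrt{569 + \frac{39270526}{92590337}} = \sqrt{\frac{52723172279}{92590337}} = \frac{\sqrt{4881656289021668023}}{92590337}$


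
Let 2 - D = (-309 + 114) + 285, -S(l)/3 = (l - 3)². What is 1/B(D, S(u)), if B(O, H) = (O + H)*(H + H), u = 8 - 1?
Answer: 1/13056 ≈ 7.6593e-5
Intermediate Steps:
u = 7
S(l) = -3*(-3 + l)² (S(l) = -3*(l - 3)² = -3*(-3 + l)²)
D = -88 (D = 2 - ((-309 + 114) + 285) = 2 - (-195 + 285) = 2 - 1*90 = 2 - 90 = -88)
B(O, H) = 2*H*(H + O) (B(O, H) = (H + O)*(2*H) = 2*H*(H + O))
1/B(D, S(u)) = 1/(2*(-3*(-3 + 7)²)*(-3*(-3 + 7)² - 88)) = 1/(2*(-3*4²)*(-3*4² - 88)) = 1/(2*(-3*16)*(-3*16 - 88)) = 1/(2*(-48)*(-48 - 88)) = 1/(2*(-48)*(-136)) = 1/13056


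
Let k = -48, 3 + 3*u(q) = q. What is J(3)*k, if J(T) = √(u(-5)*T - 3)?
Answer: -48*I*√11 ≈ -159.2*I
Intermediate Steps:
u(q) = -1 + q/3
J(T) = √(-3 - 8*T/3) (J(T) = √((-1 + (⅓)*(-5))*T - 3) = √((-1 - 5/3)*T - 3) = √(-8*T/3 - 3) = √(-3 - 8*T/3))
J(3)*k = (√(-27 - 24*3)/3)*(-48) = (√(-27 - 72)/3)*(-48) = (√(-99)/3)*(-48) = ((3*I*√11)/3)*(-48) = (I*√11)*(-48) = -48*I*√11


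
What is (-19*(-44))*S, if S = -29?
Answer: -24244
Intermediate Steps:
(-19*(-44))*S = -19*(-44)*(-29) = 836*(-29) = -24244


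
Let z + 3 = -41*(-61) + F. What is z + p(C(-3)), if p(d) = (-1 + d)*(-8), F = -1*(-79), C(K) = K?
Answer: 2609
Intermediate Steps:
F = 79
p(d) = 8 - 8*d
z = 2577 (z = -3 + (-41*(-61) + 79) = -3 + (2501 + 79) = -3 + 2580 = 2577)
z + p(C(-3)) = 2577 + (8 - 8*(-3)) = 2577 + (8 + 24) = 2577 + 32 = 2609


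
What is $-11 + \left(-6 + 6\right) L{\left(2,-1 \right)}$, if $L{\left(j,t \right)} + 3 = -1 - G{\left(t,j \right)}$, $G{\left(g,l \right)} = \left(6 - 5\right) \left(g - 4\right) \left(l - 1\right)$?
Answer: $-11$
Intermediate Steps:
$G{\left(g,l \right)} = \left(-1 + l\right) \left(-4 + g\right)$ ($G{\left(g,l \right)} = 1 \left(-4 + g\right) \left(-1 + l\right) = 1 \left(-1 + l\right) \left(-4 + g\right) = \left(-1 + l\right) \left(-4 + g\right)$)
$L{\left(j,t \right)} = -8 + t + 4 j - j t$ ($L{\left(j,t \right)} = -3 - \left(5 - t - 4 j + t j\right) = -3 - \left(5 - t - 4 j + j t\right) = -8 + t + 4 j - j t$)
$-11 + \left(-6 + 6\right) L{\left(2,-1 \right)} = -11 + \left(-6 + 6\right) \left(-8 - 1 + 4 \cdot 2 - 2 \left(-1\right)\right) = -11 + 0 \left(-8 - 1 + 8 + 2\right) = -11 + 0 \cdot 1 = -11 + 0 = -11$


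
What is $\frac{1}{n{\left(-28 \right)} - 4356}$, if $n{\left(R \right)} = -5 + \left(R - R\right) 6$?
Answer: $- \frac{1}{4361} \approx -0.00022931$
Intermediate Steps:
$n{\left(R \right)} = -5$ ($n{\left(R \right)} = -5 + 0 \cdot 6 = -5 + 0 = -5$)
$\frac{1}{n{\left(-28 \right)} - 4356} = \frac{1}{-5 - 4356} = \frac{1}{-4361} = - \frac{1}{4361}$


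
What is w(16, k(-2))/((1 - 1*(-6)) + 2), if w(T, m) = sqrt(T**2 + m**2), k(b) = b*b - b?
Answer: 2*sqrt(73)/9 ≈ 1.8987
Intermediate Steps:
k(b) = b**2 - b
w(16, k(-2))/((1 - 1*(-6)) + 2) = sqrt(16**2 + (-2*(-1 - 2))**2)/((1 - 1*(-6)) + 2) = sqrt(256 + (-2*(-3))**2)/((1 + 6) + 2) = sqrt(256 + 6**2)/(7 + 2) = sqrt(256 + 36)/9 = sqrt(292)/9 = (2*sqrt(73))/9 = 2*sqrt(73)/9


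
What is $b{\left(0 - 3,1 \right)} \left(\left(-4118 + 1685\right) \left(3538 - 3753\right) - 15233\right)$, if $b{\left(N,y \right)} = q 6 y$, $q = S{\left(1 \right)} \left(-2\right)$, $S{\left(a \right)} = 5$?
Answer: $-30471720$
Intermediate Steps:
$q = -10$ ($q = 5 \left(-2\right) = -10$)
$b{\left(N,y \right)} = - 60 y$ ($b{\left(N,y \right)} = \left(-10\right) 6 y = - 60 y$)
$b{\left(0 - 3,1 \right)} \left(\left(-4118 + 1685\right) \left(3538 - 3753\right) - 15233\right) = \left(-60\right) 1 \left(\left(-4118 + 1685\right) \left(3538 - 3753\right) - 15233\right) = - 60 \left(\left(-2433\right) \left(-215\right) - 15233\right) = - 60 \left(523095 - 15233\right) = \left(-60\right) 507862 = -30471720$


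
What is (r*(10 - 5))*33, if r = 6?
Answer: 990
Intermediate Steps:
(r*(10 - 5))*33 = (6*(10 - 5))*33 = (6*5)*33 = 30*33 = 990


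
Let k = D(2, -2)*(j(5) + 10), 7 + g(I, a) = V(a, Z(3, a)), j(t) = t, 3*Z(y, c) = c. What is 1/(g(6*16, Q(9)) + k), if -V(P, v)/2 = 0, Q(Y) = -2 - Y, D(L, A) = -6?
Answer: -1/97 ≈ -0.010309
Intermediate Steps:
Z(y, c) = c/3
V(P, v) = 0 (V(P, v) = -2*0 = 0)
g(I, a) = -7 (g(I, a) = -7 + 0 = -7)
k = -90 (k = -6*(5 + 10) = -6*15 = -90)
1/(g(6*16, Q(9)) + k) = 1/(-7 - 90) = 1/(-97) = -1/97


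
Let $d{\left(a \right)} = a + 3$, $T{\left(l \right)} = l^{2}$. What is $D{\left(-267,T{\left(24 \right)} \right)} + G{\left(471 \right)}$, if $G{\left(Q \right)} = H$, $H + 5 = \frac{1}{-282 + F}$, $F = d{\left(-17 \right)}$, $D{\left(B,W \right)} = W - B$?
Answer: $\frac{248047}{296} \approx 838.0$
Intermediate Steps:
$d{\left(a \right)} = 3 + a$
$F = -14$ ($F = 3 - 17 = -14$)
$H = - \frac{1481}{296}$ ($H = -5 + \frac{1}{-282 - 14} = -5 + \frac{1}{-296} = -5 - \frac{1}{296} = - \frac{1481}{296} \approx -5.0034$)
$G{\left(Q \right)} = - \frac{1481}{296}$
$D{\left(-267,T{\left(24 \right)} \right)} + G{\left(471 \right)} = \left(24^{2} - -267\right) - \frac{1481}{296} = \left(576 + 267\right) - \frac{1481}{296} = 843 - \frac{1481}{296} = \frac{248047}{296}$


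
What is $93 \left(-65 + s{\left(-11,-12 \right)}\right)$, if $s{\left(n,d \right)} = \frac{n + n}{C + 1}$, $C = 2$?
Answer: $-6727$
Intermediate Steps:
$s{\left(n,d \right)} = \frac{2 n}{3}$ ($s{\left(n,d \right)} = \frac{n + n}{2 + 1} = \frac{2 n}{3}$)
$93 \left(-65 + s{\left(-11,-12 \right)}\right) = 93 \left(-65 + \frac{2}{3} \left(-11\right)\right) = 93 \left(-65 - \frac{22}{3}\right) = 93 \left(- \frac{217}{3}\right) = -6727$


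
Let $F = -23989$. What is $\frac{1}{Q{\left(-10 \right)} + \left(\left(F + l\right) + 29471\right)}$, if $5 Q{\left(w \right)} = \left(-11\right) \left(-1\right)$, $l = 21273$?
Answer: $\frac{5}{133786} \approx 3.7373 \cdot 10^{-5}$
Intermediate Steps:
$Q{\left(w \right)} = \frac{11}{5}$ ($Q{\left(w \right)} = \frac{\left(-11\right) \left(-1\right)}{5} = \frac{1}{5} \cdot 11 = \frac{11}{5}$)
$\frac{1}{Q{\left(-10 \right)} + \left(\left(F + l\right) + 29471\right)} = \frac{1}{\frac{11}{5} + \left(\left(-23989 + 21273\right) + 29471\right)} = \frac{1}{\frac{11}{5} + \left(-2716 + 29471\right)} = \frac{1}{\frac{11}{5} + 26755} = \frac{1}{\frac{133786}{5}} = \frac{5}{133786}$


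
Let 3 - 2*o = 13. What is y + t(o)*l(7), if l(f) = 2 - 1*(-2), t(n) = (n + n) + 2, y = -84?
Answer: -116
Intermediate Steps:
o = -5 (o = 3/2 - ½*13 = 3/2 - 13/2 = -5)
t(n) = 2 + 2*n (t(n) = 2*n + 2 = 2 + 2*n)
l(f) = 4 (l(f) = 2 + 2 = 4)
y + t(o)*l(7) = -84 + (2 + 2*(-5))*4 = -84 + (2 - 10)*4 = -84 - 8*4 = -84 - 32 = -116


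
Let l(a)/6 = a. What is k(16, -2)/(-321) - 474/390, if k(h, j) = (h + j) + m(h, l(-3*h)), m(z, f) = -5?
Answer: -8648/6955 ≈ -1.2434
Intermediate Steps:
l(a) = 6*a
k(h, j) = -5 + h + j (k(h, j) = (h + j) - 5 = -5 + h + j)
k(16, -2)/(-321) - 474/390 = (-5 + 16 - 2)/(-321) - 474/390 = 9*(-1/321) - 474*1/390 = -3/107 - 79/65 = -8648/6955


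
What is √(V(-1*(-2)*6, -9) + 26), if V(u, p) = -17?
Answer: 3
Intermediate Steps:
√(V(-1*(-2)*6, -9) + 26) = √(-17 + 26) = √9 = 3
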